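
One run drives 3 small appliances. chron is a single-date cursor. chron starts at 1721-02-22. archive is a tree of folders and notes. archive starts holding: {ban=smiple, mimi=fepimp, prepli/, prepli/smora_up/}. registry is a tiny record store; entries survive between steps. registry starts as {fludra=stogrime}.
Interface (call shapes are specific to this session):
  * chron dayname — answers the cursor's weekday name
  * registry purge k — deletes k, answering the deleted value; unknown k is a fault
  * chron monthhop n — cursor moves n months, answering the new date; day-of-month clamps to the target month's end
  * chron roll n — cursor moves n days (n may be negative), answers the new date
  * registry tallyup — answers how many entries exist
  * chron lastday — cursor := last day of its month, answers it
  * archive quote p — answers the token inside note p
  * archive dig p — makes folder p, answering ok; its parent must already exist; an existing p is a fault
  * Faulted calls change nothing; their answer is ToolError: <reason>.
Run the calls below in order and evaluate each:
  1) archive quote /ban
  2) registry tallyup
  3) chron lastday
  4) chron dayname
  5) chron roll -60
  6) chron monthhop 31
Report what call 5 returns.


→ archive quote(p: /ban)
← smiple
→ registry tallyup()
← 1
→ chron lastday()
← 1721-02-28
→ chron dayname()
← Friday
→ chron roll(n: -60)
← 1720-12-30
→ chron monthhop(n: 31)
← 1723-07-30

Answer: 1720-12-30


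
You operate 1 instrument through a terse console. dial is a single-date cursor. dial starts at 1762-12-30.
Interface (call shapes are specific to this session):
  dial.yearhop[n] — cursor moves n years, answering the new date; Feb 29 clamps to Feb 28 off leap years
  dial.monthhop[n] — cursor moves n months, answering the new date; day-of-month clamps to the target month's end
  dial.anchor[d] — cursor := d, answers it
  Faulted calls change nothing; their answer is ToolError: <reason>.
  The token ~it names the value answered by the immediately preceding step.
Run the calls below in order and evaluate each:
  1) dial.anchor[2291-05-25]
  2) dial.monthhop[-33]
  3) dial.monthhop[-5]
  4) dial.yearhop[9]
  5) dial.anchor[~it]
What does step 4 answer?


==> dial.anchor(d→2291-05-25)
<== 2291-05-25
==> dial.monthhop(n→-33)
<== 2288-08-25
==> dial.monthhop(n→-5)
<== 2288-03-25
==> dial.yearhop(n→9)
<== 2297-03-25
==> dial.anchor(d→~it)
<== 2297-03-25

Answer: 2297-03-25


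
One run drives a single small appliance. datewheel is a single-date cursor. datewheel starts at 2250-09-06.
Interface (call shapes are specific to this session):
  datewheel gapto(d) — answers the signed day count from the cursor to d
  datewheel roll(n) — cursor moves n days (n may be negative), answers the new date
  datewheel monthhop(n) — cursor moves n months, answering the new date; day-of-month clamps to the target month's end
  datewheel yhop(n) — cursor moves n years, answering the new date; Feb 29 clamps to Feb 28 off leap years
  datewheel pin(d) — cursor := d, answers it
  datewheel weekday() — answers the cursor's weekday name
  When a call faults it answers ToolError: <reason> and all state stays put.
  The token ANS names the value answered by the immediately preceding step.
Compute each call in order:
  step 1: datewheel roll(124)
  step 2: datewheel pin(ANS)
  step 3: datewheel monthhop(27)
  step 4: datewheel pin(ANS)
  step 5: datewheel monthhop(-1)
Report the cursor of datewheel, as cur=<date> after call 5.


Step: datewheel roll[n: 124]
Result: 2251-01-08
Step: datewheel pin[d: ANS]
Result: 2251-01-08
Step: datewheel monthhop[n: 27]
Result: 2253-04-08
Step: datewheel pin[d: ANS]
Result: 2253-04-08
Step: datewheel monthhop[n: -1]
Result: 2253-03-08

Answer: cur=2253-03-08


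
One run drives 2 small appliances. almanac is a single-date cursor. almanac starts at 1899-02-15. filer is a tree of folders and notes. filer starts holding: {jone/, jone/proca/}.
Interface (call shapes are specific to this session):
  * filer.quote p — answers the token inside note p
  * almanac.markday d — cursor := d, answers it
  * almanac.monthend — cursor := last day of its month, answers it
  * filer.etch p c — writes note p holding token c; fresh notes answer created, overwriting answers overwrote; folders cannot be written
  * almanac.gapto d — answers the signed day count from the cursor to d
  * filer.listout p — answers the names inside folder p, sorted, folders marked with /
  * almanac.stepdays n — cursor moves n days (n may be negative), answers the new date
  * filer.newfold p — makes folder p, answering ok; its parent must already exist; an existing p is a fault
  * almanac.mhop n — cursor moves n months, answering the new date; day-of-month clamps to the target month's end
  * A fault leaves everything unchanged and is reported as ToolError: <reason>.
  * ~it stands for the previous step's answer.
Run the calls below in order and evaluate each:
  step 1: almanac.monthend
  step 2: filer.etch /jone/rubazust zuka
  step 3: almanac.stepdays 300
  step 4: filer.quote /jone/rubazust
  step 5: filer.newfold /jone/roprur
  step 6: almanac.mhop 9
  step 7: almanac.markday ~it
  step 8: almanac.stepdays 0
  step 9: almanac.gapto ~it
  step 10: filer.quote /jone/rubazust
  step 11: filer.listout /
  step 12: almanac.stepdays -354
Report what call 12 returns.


Answer: 1899-10-06

Derivation:
Using almanac.monthend(), and get 1899-02-28.
Using filer.etch passing p→/jone/rubazust, c→zuka, and observe created.
I invoke almanac.stepdays passing n→300, and see 1899-12-25.
Invoking filer.quote passing p→/jone/rubazust, — result: zuka.
I use filer.newfold passing p→/jone/roprur, — result: ok.
I use almanac.mhop passing n→9, and see 1900-09-25.
Then almanac.markday passing d→~it, → 1900-09-25.
Invoking almanac.stepdays passing n→0: 1900-09-25.
I call almanac.gapto passing d→~it, — result: 0.
I run filer.quote passing p→/jone/rubazust, giving zuka.
I run filer.listout passing p→/: [jone/].
I use almanac.stepdays passing n→-354, and see 1899-10-06.


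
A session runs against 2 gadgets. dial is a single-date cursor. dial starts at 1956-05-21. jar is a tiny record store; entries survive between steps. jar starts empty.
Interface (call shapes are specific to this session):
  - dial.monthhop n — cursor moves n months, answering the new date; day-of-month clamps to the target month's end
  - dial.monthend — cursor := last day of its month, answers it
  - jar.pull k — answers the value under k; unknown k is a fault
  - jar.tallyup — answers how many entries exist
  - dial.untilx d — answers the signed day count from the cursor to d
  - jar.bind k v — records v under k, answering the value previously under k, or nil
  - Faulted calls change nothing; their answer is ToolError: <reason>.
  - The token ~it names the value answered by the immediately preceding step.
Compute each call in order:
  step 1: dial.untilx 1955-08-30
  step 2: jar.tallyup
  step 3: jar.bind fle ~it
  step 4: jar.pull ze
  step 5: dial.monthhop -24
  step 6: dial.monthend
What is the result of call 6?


Answer: 1954-05-31

Derivation:
·→ dial.untilx(1955-08-30)
·← -265
·→ jar.tallyup()
·← 0
·→ jar.bind(fle, ~it)
·← nil
·→ jar.pull(ze)
·← ToolError: no such key ze
·→ dial.monthhop(-24)
·← 1954-05-21
·→ dial.monthend()
·← 1954-05-31


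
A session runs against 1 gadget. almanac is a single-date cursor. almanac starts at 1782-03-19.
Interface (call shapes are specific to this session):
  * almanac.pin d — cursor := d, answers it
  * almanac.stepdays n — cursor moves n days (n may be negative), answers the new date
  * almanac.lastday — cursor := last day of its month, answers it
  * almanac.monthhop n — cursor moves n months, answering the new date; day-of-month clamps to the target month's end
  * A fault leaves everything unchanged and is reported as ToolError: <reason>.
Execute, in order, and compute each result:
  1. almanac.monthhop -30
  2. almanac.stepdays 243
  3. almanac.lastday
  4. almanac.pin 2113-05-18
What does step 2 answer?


Now I run almanac.monthhop with n→-30: 1779-09-19.
Invoking almanac.stepdays with n→243, giving 1780-05-19.
Invoking almanac.lastday(), and observe 1780-05-31.
I run almanac.pin with d→2113-05-18, yielding 2113-05-18.

Answer: 1780-05-19


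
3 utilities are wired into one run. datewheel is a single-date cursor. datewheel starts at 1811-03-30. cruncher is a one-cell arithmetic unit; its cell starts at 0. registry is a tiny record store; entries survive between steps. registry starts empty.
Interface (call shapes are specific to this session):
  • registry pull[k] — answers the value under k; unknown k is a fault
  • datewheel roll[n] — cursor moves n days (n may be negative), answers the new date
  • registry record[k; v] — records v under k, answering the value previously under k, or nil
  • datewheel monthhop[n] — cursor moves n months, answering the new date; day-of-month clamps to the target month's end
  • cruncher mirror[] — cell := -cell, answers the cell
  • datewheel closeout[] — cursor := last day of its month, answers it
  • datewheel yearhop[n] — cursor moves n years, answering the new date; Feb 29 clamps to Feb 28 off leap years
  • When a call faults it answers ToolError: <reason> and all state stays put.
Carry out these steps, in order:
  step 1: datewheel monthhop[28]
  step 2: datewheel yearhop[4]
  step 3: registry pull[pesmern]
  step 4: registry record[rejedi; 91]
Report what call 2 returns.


CALL datewheel monthhop[28]
RET  1813-07-30
CALL datewheel yearhop[4]
RET  1817-07-30
CALL registry pull[pesmern]
RET  ToolError: no such key pesmern
CALL registry record[rejedi; 91]
RET  nil

Answer: 1817-07-30


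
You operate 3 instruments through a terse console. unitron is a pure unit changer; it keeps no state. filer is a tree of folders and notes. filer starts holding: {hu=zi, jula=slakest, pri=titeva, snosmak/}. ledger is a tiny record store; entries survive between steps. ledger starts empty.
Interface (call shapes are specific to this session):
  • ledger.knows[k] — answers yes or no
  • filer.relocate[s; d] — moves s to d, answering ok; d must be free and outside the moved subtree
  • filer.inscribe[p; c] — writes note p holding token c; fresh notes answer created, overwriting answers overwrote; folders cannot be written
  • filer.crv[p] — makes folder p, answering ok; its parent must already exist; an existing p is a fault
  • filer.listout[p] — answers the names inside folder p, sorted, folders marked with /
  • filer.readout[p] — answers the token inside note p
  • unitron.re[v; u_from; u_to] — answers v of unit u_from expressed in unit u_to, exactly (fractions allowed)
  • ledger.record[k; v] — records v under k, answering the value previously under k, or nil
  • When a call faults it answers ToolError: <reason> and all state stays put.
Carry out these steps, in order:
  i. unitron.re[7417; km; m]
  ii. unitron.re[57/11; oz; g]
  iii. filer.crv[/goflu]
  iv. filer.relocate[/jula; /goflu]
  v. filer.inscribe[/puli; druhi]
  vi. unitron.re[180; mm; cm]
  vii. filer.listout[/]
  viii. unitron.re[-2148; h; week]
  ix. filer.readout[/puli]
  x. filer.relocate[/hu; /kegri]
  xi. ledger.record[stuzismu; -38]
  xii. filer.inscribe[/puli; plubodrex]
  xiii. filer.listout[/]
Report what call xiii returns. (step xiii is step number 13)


I call re with v→7417, u_from→km, u_to→m, and get 7417000.
Invoking re with v→57/11, u_from→oz, u_to→g, and see 235043319/1600000.
Calling crv with p→/goflu, and see ok.
Invoking relocate with s→/jula, d→/goflu, yielding ToolError: exists.
Calling inscribe with p→/puli, c→druhi, and observe created.
Now I run re with v→180, u_from→mm, u_to→cm, → 18.
I try listout with p→/, giving [goflu/, hu, jula, pri, puli, snosmak/].
I try re with v→-2148, u_from→h, u_to→week, yielding -179/14.
Using readout with p→/puli, → druhi.
Then relocate with s→/hu, d→/kegri, and observe ok.
Calling record with k→stuzismu, v→-38, and get nil.
Using inscribe with p→/puli, c→plubodrex, and get overwrote.
I invoke listout with p→/, and get [goflu/, jula, kegri, pri, puli, snosmak/].

Answer: [goflu/, jula, kegri, pri, puli, snosmak/]


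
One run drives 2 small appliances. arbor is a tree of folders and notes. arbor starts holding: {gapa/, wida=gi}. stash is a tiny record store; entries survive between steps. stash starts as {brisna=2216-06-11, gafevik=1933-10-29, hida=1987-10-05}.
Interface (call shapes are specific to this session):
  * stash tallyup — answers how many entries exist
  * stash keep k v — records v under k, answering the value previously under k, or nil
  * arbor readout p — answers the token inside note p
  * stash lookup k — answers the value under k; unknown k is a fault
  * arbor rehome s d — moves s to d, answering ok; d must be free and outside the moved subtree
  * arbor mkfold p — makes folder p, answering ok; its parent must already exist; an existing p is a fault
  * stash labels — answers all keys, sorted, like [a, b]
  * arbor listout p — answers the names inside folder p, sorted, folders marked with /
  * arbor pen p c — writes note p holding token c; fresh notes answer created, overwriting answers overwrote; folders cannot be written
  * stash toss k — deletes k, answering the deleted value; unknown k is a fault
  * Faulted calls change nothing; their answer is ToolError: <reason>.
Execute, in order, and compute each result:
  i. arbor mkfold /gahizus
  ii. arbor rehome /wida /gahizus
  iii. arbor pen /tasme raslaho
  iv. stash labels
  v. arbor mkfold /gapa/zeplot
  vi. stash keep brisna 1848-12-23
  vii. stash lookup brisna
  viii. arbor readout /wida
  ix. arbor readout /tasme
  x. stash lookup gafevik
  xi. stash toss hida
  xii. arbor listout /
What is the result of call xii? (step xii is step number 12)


Answer: [gahizus/, gapa/, tasme, wida]

Derivation:
·→ arbor mkfold(p: /gahizus)
·← ok
·→ arbor rehome(s: /wida, d: /gahizus)
·← ToolError: exists
·→ arbor pen(p: /tasme, c: raslaho)
·← created
·→ stash labels()
·← [brisna, gafevik, hida]
·→ arbor mkfold(p: /gapa/zeplot)
·← ok
·→ stash keep(k: brisna, v: 1848-12-23)
·← 2216-06-11
·→ stash lookup(k: brisna)
·← 1848-12-23
·→ arbor readout(p: /wida)
·← gi
·→ arbor readout(p: /tasme)
·← raslaho
·→ stash lookup(k: gafevik)
·← 1933-10-29
·→ stash toss(k: hida)
·← 1987-10-05
·→ arbor listout(p: /)
·← [gahizus/, gapa/, tasme, wida]


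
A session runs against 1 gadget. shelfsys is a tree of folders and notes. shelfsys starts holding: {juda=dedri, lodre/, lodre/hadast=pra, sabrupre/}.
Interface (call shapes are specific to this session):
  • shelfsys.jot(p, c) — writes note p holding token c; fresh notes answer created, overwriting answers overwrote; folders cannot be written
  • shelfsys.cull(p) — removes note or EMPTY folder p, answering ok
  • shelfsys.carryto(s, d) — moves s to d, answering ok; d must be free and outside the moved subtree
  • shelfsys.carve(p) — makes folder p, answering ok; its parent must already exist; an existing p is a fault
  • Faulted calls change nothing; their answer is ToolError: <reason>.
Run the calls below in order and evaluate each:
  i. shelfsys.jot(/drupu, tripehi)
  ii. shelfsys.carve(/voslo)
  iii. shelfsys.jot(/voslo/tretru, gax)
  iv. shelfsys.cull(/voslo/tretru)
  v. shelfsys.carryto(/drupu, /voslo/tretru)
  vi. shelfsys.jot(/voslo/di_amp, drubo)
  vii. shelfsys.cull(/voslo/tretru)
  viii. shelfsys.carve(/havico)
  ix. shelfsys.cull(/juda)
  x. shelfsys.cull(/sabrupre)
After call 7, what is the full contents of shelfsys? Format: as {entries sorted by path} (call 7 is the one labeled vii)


Answer: {juda=dedri, lodre/, lodre/hadast=pra, sabrupre/, voslo/, voslo/di_amp=drubo}

Derivation:
>> shelfsys.jot(p=/drupu, c=tripehi)
<< created
>> shelfsys.carve(p=/voslo)
<< ok
>> shelfsys.jot(p=/voslo/tretru, c=gax)
<< created
>> shelfsys.cull(p=/voslo/tretru)
<< ok
>> shelfsys.carryto(s=/drupu, d=/voslo/tretru)
<< ok
>> shelfsys.jot(p=/voslo/di_amp, c=drubo)
<< created
>> shelfsys.cull(p=/voslo/tretru)
<< ok
>> shelfsys.carve(p=/havico)
<< ok
>> shelfsys.cull(p=/juda)
<< ok
>> shelfsys.cull(p=/sabrupre)
<< ok


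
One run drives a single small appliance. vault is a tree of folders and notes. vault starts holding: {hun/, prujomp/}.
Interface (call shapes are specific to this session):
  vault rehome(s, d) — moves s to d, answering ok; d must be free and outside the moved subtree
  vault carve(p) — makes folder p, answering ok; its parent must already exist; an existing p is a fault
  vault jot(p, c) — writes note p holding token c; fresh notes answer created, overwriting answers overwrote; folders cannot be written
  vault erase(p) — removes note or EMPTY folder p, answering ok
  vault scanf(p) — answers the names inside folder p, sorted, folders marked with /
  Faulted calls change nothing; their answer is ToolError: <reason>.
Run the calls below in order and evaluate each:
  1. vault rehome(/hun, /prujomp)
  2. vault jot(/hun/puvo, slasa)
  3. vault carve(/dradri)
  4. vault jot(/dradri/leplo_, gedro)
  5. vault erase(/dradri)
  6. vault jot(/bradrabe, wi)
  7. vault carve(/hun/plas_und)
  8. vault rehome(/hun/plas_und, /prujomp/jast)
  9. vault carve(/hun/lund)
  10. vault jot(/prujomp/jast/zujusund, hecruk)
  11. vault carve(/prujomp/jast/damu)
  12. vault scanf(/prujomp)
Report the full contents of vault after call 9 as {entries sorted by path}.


Now I run vault rehome passing s: /hun, d: /prujomp, → ToolError: exists.
Then vault jot passing p: /hun/puvo, c: slasa, — result: created.
Next I call vault carve passing p: /dradri, and observe ok.
Next I call vault jot passing p: /dradri/leplo_, c: gedro, which returns created.
Now I run vault erase passing p: /dradri, and get ToolError: not empty.
Now I run vault jot passing p: /bradrabe, c: wi, and get created.
Next I call vault carve passing p: /hun/plas_und, → ok.
Using vault rehome passing s: /hun/plas_und, d: /prujomp/jast, yielding ok.
Next I call vault carve passing p: /hun/lund, and see ok.
I use vault jot passing p: /prujomp/jast/zujusund, c: hecruk, yielding created.
I call vault carve passing p: /prujomp/jast/damu, → ok.
Calling vault scanf passing p: /prujomp, and get [jast/].

Answer: {bradrabe=wi, dradri/, dradri/leplo_=gedro, hun/, hun/lund/, hun/puvo=slasa, prujomp/, prujomp/jast/}


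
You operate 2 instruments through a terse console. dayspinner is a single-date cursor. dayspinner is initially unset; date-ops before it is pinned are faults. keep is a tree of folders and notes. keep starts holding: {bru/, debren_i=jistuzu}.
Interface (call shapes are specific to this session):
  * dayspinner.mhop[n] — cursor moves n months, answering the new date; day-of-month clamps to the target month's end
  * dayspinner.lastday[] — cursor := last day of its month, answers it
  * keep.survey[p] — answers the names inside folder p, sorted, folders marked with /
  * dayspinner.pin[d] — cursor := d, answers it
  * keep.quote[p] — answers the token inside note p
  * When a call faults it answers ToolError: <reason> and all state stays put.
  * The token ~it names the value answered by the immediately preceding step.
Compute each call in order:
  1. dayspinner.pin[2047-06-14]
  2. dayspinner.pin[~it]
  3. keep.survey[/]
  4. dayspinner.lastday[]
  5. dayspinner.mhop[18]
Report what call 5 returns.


Answer: 2048-12-30

Derivation:
CALL dayspinner.pin[d=2047-06-14]
RET  2047-06-14
CALL dayspinner.pin[d=~it]
RET  2047-06-14
CALL keep.survey[p=/]
RET  [bru/, debren_i]
CALL dayspinner.lastday[]
RET  2047-06-30
CALL dayspinner.mhop[n=18]
RET  2048-12-30


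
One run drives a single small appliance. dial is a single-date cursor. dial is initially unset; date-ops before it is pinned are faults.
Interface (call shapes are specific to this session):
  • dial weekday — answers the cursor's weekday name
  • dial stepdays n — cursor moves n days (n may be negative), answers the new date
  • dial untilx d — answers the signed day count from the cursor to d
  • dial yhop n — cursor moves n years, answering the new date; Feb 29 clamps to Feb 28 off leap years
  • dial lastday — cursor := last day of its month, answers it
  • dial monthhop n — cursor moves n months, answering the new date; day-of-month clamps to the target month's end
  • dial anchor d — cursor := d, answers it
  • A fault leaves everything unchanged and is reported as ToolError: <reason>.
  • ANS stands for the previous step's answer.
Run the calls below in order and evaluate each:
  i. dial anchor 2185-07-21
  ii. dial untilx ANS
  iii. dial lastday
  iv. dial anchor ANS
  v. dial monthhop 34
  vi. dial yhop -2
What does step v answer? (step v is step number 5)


Calling dial anchor with d→2185-07-21, → 2185-07-21.
Invoking dial untilx with d→ANS, and see 0.
Invoking dial lastday(), which returns 2185-07-31.
Invoking dial anchor with d→ANS, and see 2185-07-31.
I try dial monthhop with n→34, giving 2188-05-31.
I run dial yhop with n→-2, → 2186-05-31.

Answer: 2188-05-31


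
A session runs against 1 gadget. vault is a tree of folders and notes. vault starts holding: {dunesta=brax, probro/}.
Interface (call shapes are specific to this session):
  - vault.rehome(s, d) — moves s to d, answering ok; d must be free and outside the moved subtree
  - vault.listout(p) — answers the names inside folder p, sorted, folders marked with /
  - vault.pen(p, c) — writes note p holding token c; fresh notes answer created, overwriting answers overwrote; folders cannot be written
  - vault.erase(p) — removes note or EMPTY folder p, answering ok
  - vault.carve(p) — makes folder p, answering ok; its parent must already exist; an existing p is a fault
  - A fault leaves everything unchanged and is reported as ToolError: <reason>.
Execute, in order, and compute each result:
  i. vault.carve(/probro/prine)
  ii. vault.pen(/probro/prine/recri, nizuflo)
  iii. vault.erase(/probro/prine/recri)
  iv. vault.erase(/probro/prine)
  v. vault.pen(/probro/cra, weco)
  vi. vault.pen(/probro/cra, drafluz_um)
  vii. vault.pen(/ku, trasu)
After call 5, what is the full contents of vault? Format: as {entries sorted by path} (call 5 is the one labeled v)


Answer: {dunesta=brax, probro/, probro/cra=weco}

Derivation:
Step: vault.carve[p='/probro/prine']
Result: ok
Step: vault.pen[p='/probro/prine/recri'; c='nizuflo']
Result: created
Step: vault.erase[p='/probro/prine/recri']
Result: ok
Step: vault.erase[p='/probro/prine']
Result: ok
Step: vault.pen[p='/probro/cra'; c='weco']
Result: created
Step: vault.pen[p='/probro/cra'; c='drafluz_um']
Result: overwrote
Step: vault.pen[p='/ku'; c='trasu']
Result: created


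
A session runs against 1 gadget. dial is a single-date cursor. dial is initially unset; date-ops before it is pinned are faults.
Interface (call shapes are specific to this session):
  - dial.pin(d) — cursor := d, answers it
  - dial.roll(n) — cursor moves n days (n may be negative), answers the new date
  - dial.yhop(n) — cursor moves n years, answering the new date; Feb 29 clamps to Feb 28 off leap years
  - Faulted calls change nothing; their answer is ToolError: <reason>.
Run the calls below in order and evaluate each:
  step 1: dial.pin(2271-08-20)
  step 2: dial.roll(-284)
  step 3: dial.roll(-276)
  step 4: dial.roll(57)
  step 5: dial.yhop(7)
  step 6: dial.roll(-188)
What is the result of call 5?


! 1. pin(d: 2271-08-20) -> 2271-08-20
! 2. roll(n: -284) -> 2270-11-09
! 3. roll(n: -276) -> 2270-02-06
! 4. roll(n: 57) -> 2270-04-04
! 5. yhop(n: 7) -> 2277-04-04
! 6. roll(n: -188) -> 2276-09-28

Answer: 2277-04-04


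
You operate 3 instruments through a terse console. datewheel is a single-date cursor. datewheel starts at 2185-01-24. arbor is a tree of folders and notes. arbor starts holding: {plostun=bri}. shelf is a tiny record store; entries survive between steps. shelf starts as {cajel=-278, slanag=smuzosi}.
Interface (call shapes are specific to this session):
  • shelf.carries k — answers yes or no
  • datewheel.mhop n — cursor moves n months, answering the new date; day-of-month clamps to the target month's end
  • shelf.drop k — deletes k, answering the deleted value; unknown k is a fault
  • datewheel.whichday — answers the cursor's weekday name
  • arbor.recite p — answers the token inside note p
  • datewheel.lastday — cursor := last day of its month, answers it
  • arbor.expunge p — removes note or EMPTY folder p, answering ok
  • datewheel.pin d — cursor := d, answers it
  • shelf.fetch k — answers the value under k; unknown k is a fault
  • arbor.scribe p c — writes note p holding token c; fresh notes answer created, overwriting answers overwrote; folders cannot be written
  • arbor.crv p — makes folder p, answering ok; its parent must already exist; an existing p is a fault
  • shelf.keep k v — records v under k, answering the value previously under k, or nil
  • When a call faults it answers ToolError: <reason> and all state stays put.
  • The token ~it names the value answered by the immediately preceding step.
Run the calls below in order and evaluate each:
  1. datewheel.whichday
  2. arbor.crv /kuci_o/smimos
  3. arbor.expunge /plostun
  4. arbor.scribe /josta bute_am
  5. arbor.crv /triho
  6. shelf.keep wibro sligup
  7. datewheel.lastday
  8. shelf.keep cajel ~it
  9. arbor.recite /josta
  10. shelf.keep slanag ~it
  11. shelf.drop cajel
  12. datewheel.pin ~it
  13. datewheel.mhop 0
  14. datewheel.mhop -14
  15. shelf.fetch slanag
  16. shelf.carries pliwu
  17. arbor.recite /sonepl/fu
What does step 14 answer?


Answer: 2183-11-30

Derivation:
Invoking datewheel.whichday, which returns Monday.
Next I call arbor.crv on p=/kuci_o/smimos, and observe ToolError: no parent.
Now I run arbor.expunge on p=/plostun, — result: ok.
I call arbor.scribe on p=/josta, c=bute_am, → created.
I call arbor.crv on p=/triho, and get ok.
I try shelf.keep on k=wibro, v=sligup, yielding nil.
I invoke datewheel.lastday(), and observe 2185-01-31.
Now I run shelf.keep on k=cajel, v=~it, which returns -278.
I use arbor.recite on p=/josta, and get bute_am.
I invoke shelf.keep on k=slanag, v=~it, and observe smuzosi.
Next I call shelf.drop on k=cajel, which returns 2185-01-31.
I call datewheel.pin on d=~it, and get 2185-01-31.
Next I call datewheel.mhop on n=0, and see 2185-01-31.
I run datewheel.mhop on n=-14, and see 2183-11-30.
I try shelf.fetch on k=slanag, — result: bute_am.
Then shelf.carries on k=pliwu: no.
Invoking arbor.recite on p=/sonepl/fu, which returns ToolError: not found.


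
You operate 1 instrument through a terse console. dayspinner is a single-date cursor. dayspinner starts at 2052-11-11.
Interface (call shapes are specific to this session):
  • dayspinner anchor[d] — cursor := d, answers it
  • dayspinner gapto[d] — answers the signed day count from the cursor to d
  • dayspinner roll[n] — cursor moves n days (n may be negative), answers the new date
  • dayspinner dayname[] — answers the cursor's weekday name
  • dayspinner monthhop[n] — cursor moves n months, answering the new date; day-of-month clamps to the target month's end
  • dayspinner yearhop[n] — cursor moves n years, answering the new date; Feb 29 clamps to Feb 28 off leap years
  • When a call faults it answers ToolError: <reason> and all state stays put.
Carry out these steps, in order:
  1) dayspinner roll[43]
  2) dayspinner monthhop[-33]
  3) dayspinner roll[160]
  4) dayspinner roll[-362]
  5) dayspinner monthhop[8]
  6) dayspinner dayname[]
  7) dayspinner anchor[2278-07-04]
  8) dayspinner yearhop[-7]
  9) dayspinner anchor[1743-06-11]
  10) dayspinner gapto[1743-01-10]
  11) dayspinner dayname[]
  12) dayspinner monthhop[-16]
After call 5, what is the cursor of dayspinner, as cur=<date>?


Answer: cur=2050-05-03

Derivation:
[in] dayspinner roll n→43
:: 2052-12-24
[in] dayspinner monthhop n→-33
:: 2050-03-24
[in] dayspinner roll n→160
:: 2050-08-31
[in] dayspinner roll n→-362
:: 2049-09-03
[in] dayspinner monthhop n→8
:: 2050-05-03
[in] dayspinner dayname
:: Tuesday
[in] dayspinner anchor d→2278-07-04
:: 2278-07-04
[in] dayspinner yearhop n→-7
:: 2271-07-04
[in] dayspinner anchor d→1743-06-11
:: 1743-06-11
[in] dayspinner gapto d→1743-01-10
:: -152
[in] dayspinner dayname
:: Tuesday
[in] dayspinner monthhop n→-16
:: 1742-02-11


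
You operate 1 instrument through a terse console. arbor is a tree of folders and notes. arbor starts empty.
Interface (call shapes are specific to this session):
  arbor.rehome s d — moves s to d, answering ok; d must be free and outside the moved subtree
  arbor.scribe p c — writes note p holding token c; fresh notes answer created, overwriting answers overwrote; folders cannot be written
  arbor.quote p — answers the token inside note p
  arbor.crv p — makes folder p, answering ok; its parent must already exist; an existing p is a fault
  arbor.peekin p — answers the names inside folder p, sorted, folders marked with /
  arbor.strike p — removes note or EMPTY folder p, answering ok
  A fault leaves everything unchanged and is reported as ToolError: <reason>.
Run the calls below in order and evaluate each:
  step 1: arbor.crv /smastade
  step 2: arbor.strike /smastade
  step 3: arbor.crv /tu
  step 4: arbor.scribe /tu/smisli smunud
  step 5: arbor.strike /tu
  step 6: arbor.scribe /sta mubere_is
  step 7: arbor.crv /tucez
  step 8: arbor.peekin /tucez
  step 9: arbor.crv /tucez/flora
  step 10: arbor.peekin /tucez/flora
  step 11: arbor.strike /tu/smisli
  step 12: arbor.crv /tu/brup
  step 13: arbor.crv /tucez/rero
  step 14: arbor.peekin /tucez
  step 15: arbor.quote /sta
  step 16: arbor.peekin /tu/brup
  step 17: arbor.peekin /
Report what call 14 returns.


Using arbor.crv passing p: /smastade, yielding ok.
Invoking arbor.strike passing p: /smastade, — result: ok.
I invoke arbor.crv passing p: /tu, and see ok.
Calling arbor.scribe passing p: /tu/smisli, c: smunud, giving created.
I invoke arbor.strike passing p: /tu, and see ToolError: not empty.
I run arbor.scribe passing p: /sta, c: mubere_is, → created.
I use arbor.crv passing p: /tucez, and get ok.
Invoking arbor.peekin passing p: /tucez, and observe [].
I try arbor.crv passing p: /tucez/flora, and observe ok.
I invoke arbor.peekin passing p: /tucez/flora, → [].
I run arbor.strike passing p: /tu/smisli, and see ok.
Now I run arbor.crv passing p: /tu/brup, giving ok.
Invoking arbor.crv passing p: /tucez/rero, yielding ok.
Now I run arbor.peekin passing p: /tucez, and get [flora/, rero/].
I run arbor.quote passing p: /sta, yielding mubere_is.
Next I call arbor.peekin passing p: /tu/brup, → [].
I try arbor.peekin passing p: /, → [sta, tu/, tucez/].

Answer: [flora/, rero/]


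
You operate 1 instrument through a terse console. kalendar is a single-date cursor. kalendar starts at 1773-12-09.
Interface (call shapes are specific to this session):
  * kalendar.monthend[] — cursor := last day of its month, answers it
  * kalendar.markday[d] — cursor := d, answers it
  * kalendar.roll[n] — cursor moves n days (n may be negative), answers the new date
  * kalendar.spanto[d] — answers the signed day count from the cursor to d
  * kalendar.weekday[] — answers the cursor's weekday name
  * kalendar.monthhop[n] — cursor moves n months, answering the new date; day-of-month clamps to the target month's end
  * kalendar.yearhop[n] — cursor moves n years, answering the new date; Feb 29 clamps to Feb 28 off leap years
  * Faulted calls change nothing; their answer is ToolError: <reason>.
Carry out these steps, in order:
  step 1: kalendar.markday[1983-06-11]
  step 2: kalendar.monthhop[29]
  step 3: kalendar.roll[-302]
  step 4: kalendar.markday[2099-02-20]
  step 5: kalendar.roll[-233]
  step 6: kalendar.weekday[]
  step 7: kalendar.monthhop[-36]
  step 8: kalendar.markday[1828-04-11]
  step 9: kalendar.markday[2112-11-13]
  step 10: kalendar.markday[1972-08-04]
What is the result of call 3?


Answer: 1985-01-13

Derivation:
CALL markday[d→1983-06-11]
RET  1983-06-11
CALL monthhop[n→29]
RET  1985-11-11
CALL roll[n→-302]
RET  1985-01-13
CALL markday[d→2099-02-20]
RET  2099-02-20
CALL roll[n→-233]
RET  2098-07-02
CALL weekday[]
RET  Wednesday
CALL monthhop[n→-36]
RET  2095-07-02
CALL markday[d→1828-04-11]
RET  1828-04-11
CALL markday[d→2112-11-13]
RET  2112-11-13
CALL markday[d→1972-08-04]
RET  1972-08-04


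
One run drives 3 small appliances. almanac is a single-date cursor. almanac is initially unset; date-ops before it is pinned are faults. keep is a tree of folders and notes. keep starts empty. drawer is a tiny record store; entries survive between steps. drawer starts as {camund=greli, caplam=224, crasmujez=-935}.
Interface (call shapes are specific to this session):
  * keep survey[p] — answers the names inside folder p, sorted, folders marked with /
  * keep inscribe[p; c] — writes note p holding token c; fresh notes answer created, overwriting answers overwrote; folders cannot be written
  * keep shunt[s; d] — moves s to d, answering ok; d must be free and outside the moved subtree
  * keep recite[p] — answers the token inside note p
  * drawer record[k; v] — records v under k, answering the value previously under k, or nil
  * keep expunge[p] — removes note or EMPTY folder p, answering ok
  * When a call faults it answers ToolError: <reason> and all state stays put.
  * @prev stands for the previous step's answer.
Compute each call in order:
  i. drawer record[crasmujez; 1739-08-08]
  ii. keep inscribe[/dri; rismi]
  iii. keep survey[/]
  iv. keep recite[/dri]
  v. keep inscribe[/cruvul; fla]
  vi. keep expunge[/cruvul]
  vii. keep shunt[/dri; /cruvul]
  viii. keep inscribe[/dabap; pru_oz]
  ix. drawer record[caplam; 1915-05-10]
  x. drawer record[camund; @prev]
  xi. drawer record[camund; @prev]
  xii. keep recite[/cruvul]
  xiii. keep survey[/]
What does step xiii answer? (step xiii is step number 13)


Answer: [cruvul, dabap]

Derivation:
;; 1. drawer record(crasmujez, 1739-08-08) -> -935
;; 2. keep inscribe(/dri, rismi) -> created
;; 3. keep survey(/) -> [dri]
;; 4. keep recite(/dri) -> rismi
;; 5. keep inscribe(/cruvul, fla) -> created
;; 6. keep expunge(/cruvul) -> ok
;; 7. keep shunt(/dri, /cruvul) -> ok
;; 8. keep inscribe(/dabap, pru_oz) -> created
;; 9. drawer record(caplam, 1915-05-10) -> 224
;; 10. drawer record(camund, @prev) -> greli
;; 11. drawer record(camund, @prev) -> 224
;; 12. keep recite(/cruvul) -> rismi
;; 13. keep survey(/) -> [cruvul, dabap]


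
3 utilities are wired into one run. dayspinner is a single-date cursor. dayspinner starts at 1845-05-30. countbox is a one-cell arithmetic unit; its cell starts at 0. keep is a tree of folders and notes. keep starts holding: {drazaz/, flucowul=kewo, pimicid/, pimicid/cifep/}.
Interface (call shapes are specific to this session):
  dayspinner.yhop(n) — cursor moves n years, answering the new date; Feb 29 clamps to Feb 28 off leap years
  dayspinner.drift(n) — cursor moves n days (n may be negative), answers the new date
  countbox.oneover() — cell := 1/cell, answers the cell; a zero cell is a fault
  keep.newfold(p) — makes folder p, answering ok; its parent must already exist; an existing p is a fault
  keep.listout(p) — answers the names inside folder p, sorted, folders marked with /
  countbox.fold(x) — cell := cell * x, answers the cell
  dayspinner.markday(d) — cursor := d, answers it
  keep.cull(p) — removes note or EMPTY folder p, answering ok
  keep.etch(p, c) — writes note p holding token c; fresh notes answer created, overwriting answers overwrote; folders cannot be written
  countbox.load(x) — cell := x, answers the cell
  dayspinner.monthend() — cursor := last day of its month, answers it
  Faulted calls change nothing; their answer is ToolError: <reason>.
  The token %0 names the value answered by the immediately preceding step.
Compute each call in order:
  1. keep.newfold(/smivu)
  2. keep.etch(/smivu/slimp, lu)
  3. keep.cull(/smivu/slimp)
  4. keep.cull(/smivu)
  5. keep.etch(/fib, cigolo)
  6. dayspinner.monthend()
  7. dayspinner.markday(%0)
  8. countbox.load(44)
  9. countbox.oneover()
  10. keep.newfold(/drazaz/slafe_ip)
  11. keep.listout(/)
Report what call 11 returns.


I run keep.newfold on p='/smivu', giving ok.
I invoke keep.etch on p='/smivu/slimp', c='lu', and see created.
Calling keep.cull on p='/smivu/slimp', yielding ok.
Next I call keep.cull on p='/smivu', giving ok.
I call keep.etch on p='/fib', c='cigolo', yielding created.
Using dayspinner.monthend(), and see 1845-05-31.
I try dayspinner.markday on d='%0', and observe 1845-05-31.
I use countbox.load on x='44', and get 44.
Now I run countbox.oneover, — result: 1/44.
Calling keep.newfold on p='/drazaz/slafe_ip', and observe ok.
Invoking keep.listout on p='/': [drazaz/, fib, flucowul, pimicid/].

Answer: [drazaz/, fib, flucowul, pimicid/]


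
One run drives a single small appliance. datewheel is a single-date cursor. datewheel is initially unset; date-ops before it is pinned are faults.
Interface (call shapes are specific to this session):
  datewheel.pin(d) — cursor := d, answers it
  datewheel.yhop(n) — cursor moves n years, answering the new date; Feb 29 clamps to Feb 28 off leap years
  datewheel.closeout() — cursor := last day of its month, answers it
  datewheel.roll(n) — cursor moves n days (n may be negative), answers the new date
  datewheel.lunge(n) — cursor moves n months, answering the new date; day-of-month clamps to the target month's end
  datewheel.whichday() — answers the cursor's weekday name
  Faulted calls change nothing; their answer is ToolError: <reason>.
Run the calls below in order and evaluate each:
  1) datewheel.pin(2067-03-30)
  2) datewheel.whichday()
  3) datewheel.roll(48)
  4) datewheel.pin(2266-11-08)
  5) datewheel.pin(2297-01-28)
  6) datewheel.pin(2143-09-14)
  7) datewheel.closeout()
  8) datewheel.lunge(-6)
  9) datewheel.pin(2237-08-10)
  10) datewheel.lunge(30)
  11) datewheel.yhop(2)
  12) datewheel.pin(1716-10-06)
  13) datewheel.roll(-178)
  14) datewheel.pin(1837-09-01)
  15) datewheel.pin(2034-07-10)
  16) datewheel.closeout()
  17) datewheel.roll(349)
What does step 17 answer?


Answer: 2035-07-15

Derivation:
;; 1. datewheel.pin(d='2067-03-30') ~> 2067-03-30
;; 2. datewheel.whichday() ~> Wednesday
;; 3. datewheel.roll(n='48') ~> 2067-05-17
;; 4. datewheel.pin(d='2266-11-08') ~> 2266-11-08
;; 5. datewheel.pin(d='2297-01-28') ~> 2297-01-28
;; 6. datewheel.pin(d='2143-09-14') ~> 2143-09-14
;; 7. datewheel.closeout() ~> 2143-09-30
;; 8. datewheel.lunge(n='-6') ~> 2143-03-30
;; 9. datewheel.pin(d='2237-08-10') ~> 2237-08-10
;; 10. datewheel.lunge(n='30') ~> 2240-02-10
;; 11. datewheel.yhop(n='2') ~> 2242-02-10
;; 12. datewheel.pin(d='1716-10-06') ~> 1716-10-06
;; 13. datewheel.roll(n='-178') ~> 1716-04-11
;; 14. datewheel.pin(d='1837-09-01') ~> 1837-09-01
;; 15. datewheel.pin(d='2034-07-10') ~> 2034-07-10
;; 16. datewheel.closeout() ~> 2034-07-31
;; 17. datewheel.roll(n='349') ~> 2035-07-15


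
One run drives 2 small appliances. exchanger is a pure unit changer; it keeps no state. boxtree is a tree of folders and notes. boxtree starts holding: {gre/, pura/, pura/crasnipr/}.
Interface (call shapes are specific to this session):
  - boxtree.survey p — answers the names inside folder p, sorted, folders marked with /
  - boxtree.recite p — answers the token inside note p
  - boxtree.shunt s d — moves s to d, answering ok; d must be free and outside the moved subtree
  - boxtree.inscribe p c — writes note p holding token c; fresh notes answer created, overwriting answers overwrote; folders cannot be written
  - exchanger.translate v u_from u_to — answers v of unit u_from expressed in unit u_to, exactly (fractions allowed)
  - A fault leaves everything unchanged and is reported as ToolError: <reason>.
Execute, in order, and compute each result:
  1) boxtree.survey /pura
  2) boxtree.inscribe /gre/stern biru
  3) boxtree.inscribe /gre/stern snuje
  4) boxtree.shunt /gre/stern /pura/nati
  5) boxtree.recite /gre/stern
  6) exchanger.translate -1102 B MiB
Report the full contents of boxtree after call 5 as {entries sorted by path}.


CALL survey[p='/pura']
RET  [crasnipr/]
CALL inscribe[p='/gre/stern'; c='biru']
RET  created
CALL inscribe[p='/gre/stern'; c='snuje']
RET  overwrote
CALL shunt[s='/gre/stern'; d='/pura/nati']
RET  ok
CALL recite[p='/gre/stern']
RET  ToolError: not found
CALL translate[v='-1102'; u_from='B'; u_to='MiB']
RET  -551/524288

Answer: {gre/, pura/, pura/crasnipr/, pura/nati=snuje}
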